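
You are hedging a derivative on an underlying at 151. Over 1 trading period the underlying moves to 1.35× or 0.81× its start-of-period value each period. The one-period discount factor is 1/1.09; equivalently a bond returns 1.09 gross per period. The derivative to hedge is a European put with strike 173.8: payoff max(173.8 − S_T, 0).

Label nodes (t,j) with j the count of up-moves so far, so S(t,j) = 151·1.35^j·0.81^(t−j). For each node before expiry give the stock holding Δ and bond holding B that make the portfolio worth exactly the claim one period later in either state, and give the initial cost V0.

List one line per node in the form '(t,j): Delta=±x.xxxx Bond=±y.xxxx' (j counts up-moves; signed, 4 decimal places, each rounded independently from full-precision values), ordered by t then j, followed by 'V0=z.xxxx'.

Since d<R<u, set p* = (R−d)/(u−d) = 0.5185; price each node as the discounted p*-expectation of its children.
Terminal values V(1,·): V(1,0)=51.4900, V(1,1)=0.0000
Node (0,0) S=151.0000: V=(p*·0.0000+(1−p*)·51.4900)/1.09=22.7445; Δ=(0.0000−51.4900)/(203.8500−122.3100)=-0.6315; B=V−Δ·S=118.0963
Check: Δ(0,0)·S0 + B(0,0) = 22.7445 = V0.

(0,0): Delta=-0.6315 Bond=118.0963
V0=22.7445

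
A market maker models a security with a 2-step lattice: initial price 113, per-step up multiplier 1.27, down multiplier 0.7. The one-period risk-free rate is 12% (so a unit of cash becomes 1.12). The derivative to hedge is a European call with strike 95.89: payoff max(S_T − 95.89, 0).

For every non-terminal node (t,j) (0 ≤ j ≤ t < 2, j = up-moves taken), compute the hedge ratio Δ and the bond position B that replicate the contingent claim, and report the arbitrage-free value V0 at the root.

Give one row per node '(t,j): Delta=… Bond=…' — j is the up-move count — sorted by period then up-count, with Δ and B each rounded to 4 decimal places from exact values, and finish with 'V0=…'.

The replicating-portfolio and risk-neutral prices coincide; use p* = (1.12−0.7)/(1.27−0.7) = 0.7368 for the latter.
Terminal values V(2,·): V(2,0)=0.0000, V(2,1)=4.5670, V(2,2)=86.3677
(1,0): S=79.1000. Δ = (V_up−V_dn)/(S_up−S_dn) = (4.5670−0.0000)/(100.4570−55.3700) = 0.1013. V = [p*·4.5670 + (1−p*)·0.0000]/1.12 = 3.0046. B = V − Δ·S = -5.0077.
(1,1): S=143.5100. Δ = (V_up−V_dn)/(S_up−S_dn) = (86.3677−4.5670)/(182.2577−100.4570) = 1.0000. V = [p*·86.3677 + (1−p*)·4.5670]/1.12 = 57.8939. B = V − Δ·S = -85.6161.
(0,0): S=113.0000. Δ = (V_up−V_dn)/(S_up−S_dn) = (57.8939−3.0046)/(143.5100−79.1000) = 0.8522. V = [p*·57.8939 + (1−p*)·3.0046]/1.12 = 38.7941. B = V − Δ·S = -57.5030.
Root portfolio cost Δ·113+B reproduces V0=38.7941.

(0,0): Delta=0.8522 Bond=-57.5030
(1,0): Delta=0.1013 Bond=-5.0077
(1,1): Delta=1.0000 Bond=-85.6161
V0=38.7941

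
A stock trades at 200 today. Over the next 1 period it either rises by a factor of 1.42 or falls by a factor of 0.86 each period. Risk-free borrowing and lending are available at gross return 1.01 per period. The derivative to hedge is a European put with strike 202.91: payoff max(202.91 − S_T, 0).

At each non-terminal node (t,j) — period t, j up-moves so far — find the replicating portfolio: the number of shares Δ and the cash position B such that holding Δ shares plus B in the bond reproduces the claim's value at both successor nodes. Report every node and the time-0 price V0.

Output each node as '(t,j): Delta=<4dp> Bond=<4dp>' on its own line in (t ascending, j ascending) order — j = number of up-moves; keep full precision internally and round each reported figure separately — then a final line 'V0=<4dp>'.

(0,0): Delta=-0.2760 Bond=77.6029
V0=22.4065

Risk-neutral probability p* = (R−d)/(u−d) = (1.01−0.86)/(1.42−0.86) = 0.2679.
Terminal payoffs: V(1,0)=30.9100, V(1,1)=0.0000
Node (0,0) S=200.0000: V=(p*·0.0000+(1−p*)·30.9100)/1.01=22.4065; Δ=(0.0000−30.9100)/(284.0000−172.0000)=-0.2760; B=V−Δ·S=77.6029
Each (Δ,B) replicates both successor values, so the strategy is self-financing and V0 is arbitrage-free.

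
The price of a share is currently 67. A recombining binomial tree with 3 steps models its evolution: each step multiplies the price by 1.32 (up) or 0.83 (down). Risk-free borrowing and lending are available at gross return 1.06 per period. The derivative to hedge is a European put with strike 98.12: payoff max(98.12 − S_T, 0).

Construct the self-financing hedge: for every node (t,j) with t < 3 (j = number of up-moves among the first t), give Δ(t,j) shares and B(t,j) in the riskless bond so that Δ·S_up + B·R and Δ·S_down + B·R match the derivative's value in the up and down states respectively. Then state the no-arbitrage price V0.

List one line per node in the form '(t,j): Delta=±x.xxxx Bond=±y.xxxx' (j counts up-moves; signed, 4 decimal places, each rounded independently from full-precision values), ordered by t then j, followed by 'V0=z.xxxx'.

Since d<R<u, set p* = (R−d)/(u−d) = 0.4694; price each node as the discounted p*-expectation of its children.
At expiry t=3: V(3,0)=59.8103, V(3,1)=37.1937, V(3,2)=1.2251, V(3,3)=0.0000
Node (2,0) S=46.1563: V=(p*·37.1937+(1−p*)·59.8103)/1.06=46.4097; Δ=(37.1937−59.8103)/(60.9263−38.3097)=-1.0000; B=V−Δ·S=92.5660
Node (2,1) S=73.4052: V=(p*·1.2251+(1−p*)·37.1937)/1.06=19.1608; Δ=(1.2251−37.1937)/(96.8949−60.9263)=-1.0000; B=V−Δ·S=92.5660
Node (2,2) S=116.7408: V=(p*·0.0000+(1−p*)·1.2251)/1.06=0.6133; Δ=(0.0000−1.2251)/(154.0979−96.8949)=-0.0214; B=V−Δ·S=3.1136
Node (1,0) S=55.6100: V=(p*·19.1608+(1−p*)·46.4097)/1.06=31.7165; Δ=(19.1608−46.4097)/(73.4052−46.1563)=-1.0000; B=V−Δ·S=87.3265
Node (1,1) S=88.4400: V=(p*·0.6133+(1−p*)·19.1608)/1.06=9.8631; Δ=(0.6133−19.1608)/(116.7408−73.4052)=-0.4280; B=V−Δ·S=47.7152
Node (0,0) S=67.0000: V=(p*·9.8631+(1−p*)·31.7165)/1.06=20.2441; Δ=(9.8631−31.7165)/(88.4400−55.6100)=-0.6657; B=V−Δ·S=64.8429
Check: Δ(0,0)·S0 + B(0,0) = 20.2441 = V0.

(0,0): Delta=-0.6657 Bond=64.8429
(1,0): Delta=-1.0000 Bond=87.3265
(1,1): Delta=-0.4280 Bond=47.7152
(2,0): Delta=-1.0000 Bond=92.5660
(2,1): Delta=-1.0000 Bond=92.5660
(2,2): Delta=-0.0214 Bond=3.1136
V0=20.2441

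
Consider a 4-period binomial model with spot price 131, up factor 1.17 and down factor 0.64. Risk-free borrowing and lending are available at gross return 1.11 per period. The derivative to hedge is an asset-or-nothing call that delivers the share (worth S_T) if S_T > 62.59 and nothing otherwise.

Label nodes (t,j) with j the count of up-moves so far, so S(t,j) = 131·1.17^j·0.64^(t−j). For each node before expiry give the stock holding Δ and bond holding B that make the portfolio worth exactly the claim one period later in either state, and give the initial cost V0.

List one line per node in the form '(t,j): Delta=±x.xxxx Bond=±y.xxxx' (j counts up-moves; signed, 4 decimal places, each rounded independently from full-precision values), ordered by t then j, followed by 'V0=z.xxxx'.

(0,0): Delta=1.0141 Bond=-1.9921
(1,0): Delta=1.1431 Bond=-13.0216
(1,1): Delta=1.0051 Bond=-0.8312
(2,0): Delta=2.0635 Bond=-63.8386
(2,1): Delta=1.0788 Bond=-8.1496
(2,2): Delta=1.0000 Bond=0.0000
(3,0): Delta=0.0000 Bond=0.0000
(3,1): Delta=2.2075 Bond=-79.9069
(3,2): Delta=1.0000 Bond=0.0000
(3,3): Delta=1.0000 Bond=0.0000
V0=130.8614

The replicating-portfolio and risk-neutral prices coincide; use p* = (1.11−0.64)/(1.17−0.64) = 0.8868 for the latter.
At expiry t=4: V(4,0)=0.0000, V(4,1)=0.0000, V(4,2)=73.4519, V(4,3)=134.2792, V(4,4)=245.4792
  t=3,j=0: stock 34.3409 → up 40.1788 (V=0.0000), down 21.9782 (V=0.0000). Price 0.0000; hedge Δ=0.0000, bond B=0.0000.
  t=3,j=1: stock 62.7794 → up 73.4519 (V=73.4519), down 40.1788 (V=0.0000). Price 58.6816; hedge Δ=2.2075, bond B=-79.9069.
  t=3,j=2: stock 114.7686 → up 134.2792 (V=134.2792), down 73.4519 (V=73.4519). Price 114.7686; hedge Δ=1.0000, bond B=0.0000.
  t=3,j=3: stock 209.8113 → up 245.4792 (V=245.4792), down 134.2792 (V=134.2792). Price 209.8113; hedge Δ=1.0000, bond B=0.0000.
  t=2,j=0: stock 53.6576 → up 62.7794 (V=58.6816), down 34.3409 (V=0.0000). Price 46.8814; hedge Δ=2.0635, bond B=-63.8386.
  t=2,j=1: stock 98.0928 → up 114.7686 (V=114.7686), down 62.7794 (V=58.6816). Price 97.6749; hedge Δ=1.0788, bond B=-8.1496.
  t=2,j=2: stock 179.3259 → up 209.8113 (V=209.8113), down 114.7686 (V=114.7686). Price 179.3259; hedge Δ=1.0000, bond B=0.0000.
  t=1,j=0: stock 83.8400 → up 98.0928 (V=97.6749), down 53.6576 (V=46.8814). Price 82.8150; hedge Δ=1.1431, bond B=-13.0216.
  t=1,j=1: stock 153.2700 → up 179.3259 (V=179.3259), down 98.0928 (V=97.6749). Price 153.2274; hedge Δ=1.0051, bond B=-0.8312.
  t=0,j=0: stock 131.0000 → up 153.2700 (V=153.2274), down 83.8400 (V=82.8150). Price 130.8614; hedge Δ=1.0141, bond B=-1.9921.
Self-financing check: at every node Δ·S+B equals the discounted successor values.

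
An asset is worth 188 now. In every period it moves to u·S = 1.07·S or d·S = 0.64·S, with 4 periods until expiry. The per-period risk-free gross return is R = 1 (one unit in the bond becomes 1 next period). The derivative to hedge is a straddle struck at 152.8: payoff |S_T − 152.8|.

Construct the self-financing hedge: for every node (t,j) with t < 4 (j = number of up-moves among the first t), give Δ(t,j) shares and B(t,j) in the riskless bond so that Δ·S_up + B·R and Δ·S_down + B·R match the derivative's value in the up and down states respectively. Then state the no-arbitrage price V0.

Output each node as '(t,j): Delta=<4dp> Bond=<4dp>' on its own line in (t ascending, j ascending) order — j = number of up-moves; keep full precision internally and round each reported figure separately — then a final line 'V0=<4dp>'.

Under the risk-neutral measure, an up-move has probability p* = (R−d)/(u−d) = 0.8372 and values discount at R = 1.
Terminal values V(4,·): V(4,0)=121.2588, V(4,1)=100.0671, V(4,2)=64.6372, V(4,3)=5.4028, V(4,4)=93.6296
(3,0): S=49.2831. Δ = (V_up−V_dn)/(S_up−S_dn) = (100.0671−121.2588)/(52.7329−31.5412) = -1.0000. V = [p*·100.0671 + (1−p*)·121.2588]/1 = 103.5169. B = V − Δ·S = 152.8000.
(3,1): S=82.3951. Δ = (V_up−V_dn)/(S_up−S_dn) = (64.6372−100.0671)/(88.1628−52.7329) = -1.0000. V = [p*·64.6372 + (1−p*)·100.0671]/1 = 70.4049. B = V − Δ·S = 152.8000.
(3,2): S=137.7544. Δ = (V_up−V_dn)/(S_up−S_dn) = (5.4028−64.6372)/(147.3972−88.1628) = -1.0000. V = [p*·5.4028 + (1−p*)·64.6372]/1 = 15.0456. B = V − Δ·S = 152.8000.
(3,3): S=230.3081. Δ = (V_up−V_dn)/(S_up−S_dn) = (93.6296−5.4028)/(246.4296−147.3972) = 0.8909. V = [p*·93.6296 + (1−p*)·5.4028]/1 = 79.2671. B = V − Δ·S = -125.9115.
(2,0): S=77.0048. Δ = (V_up−V_dn)/(S_up−S_dn) = (70.4049−103.5169)/(82.3951−49.2831) = -1.0000. V = [p*·70.4049 + (1−p*)·103.5169]/1 = 75.7952. B = V − Δ·S = 152.8000.
(2,1): S=128.7424. Δ = (V_up−V_dn)/(S_up−S_dn) = (15.0456−70.4049)/(137.7544−82.3951) = -1.0000. V = [p*·15.0456 + (1−p*)·70.4049]/1 = 24.0576. B = V − Δ·S = 152.8000.
(2,2): S=215.2412. Δ = (V_up−V_dn)/(S_up−S_dn) = (79.2671−15.0456)/(230.3081−137.7544) = 0.6939. V = [p*·79.2671 + (1−p*)·15.0456]/1 = 68.8125. B = V − Δ·S = -80.5399.
(1,0): S=120.3200. Δ = (V_up−V_dn)/(S_up−S_dn) = (24.0576−75.7952)/(128.7424−77.0048) = -1.0000. V = [p*·24.0576 + (1−p*)·75.7952]/1 = 32.4800. B = V − Δ·S = 152.8000.
(1,1): S=201.1600. Δ = (V_up−V_dn)/(S_up−S_dn) = (68.8125−24.0576)/(215.2412−128.7424) = 0.5174. V = [p*·68.8125 + (1−p*)·24.0576]/1 = 61.5268. B = V − Δ·S = -42.5543.
(0,0): S=188.0000. Δ = (V_up−V_dn)/(S_up−S_dn) = (61.5268−32.4800)/(201.1600−120.3200) = 0.3593. V = [p*·61.5268 + (1−p*)·32.4800]/1 = 56.7983. B = V − Δ·S = -10.7524.
Check: Δ(0,0)·S0 + B(0,0) = 56.7983 = V0.

(0,0): Delta=0.3593 Bond=-10.7524
(1,0): Delta=-1.0000 Bond=152.8000
(1,1): Delta=0.5174 Bond=-42.5543
(2,0): Delta=-1.0000 Bond=152.8000
(2,1): Delta=-1.0000 Bond=152.8000
(2,2): Delta=0.6939 Bond=-80.5399
(3,0): Delta=-1.0000 Bond=152.8000
(3,1): Delta=-1.0000 Bond=152.8000
(3,2): Delta=-1.0000 Bond=152.8000
(3,3): Delta=0.8909 Bond=-125.9115
V0=56.7983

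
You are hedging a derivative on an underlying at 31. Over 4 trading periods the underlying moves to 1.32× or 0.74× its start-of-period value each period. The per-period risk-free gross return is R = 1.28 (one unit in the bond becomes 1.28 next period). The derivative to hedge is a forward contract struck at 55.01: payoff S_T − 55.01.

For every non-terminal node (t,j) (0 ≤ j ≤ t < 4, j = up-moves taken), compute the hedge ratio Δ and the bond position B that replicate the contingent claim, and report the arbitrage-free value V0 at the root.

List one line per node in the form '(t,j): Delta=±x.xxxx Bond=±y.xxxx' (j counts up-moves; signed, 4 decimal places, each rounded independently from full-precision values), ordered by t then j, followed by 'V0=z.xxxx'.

No-arbitrage ⇒ martingale measure with p* = (R−d)/(u−d) = 0.9310.
Terminal values V(4,·): V(4,0)=-45.7142, V(4,1)=-38.4282, V(4,2)=-25.4317, V(4,3)=-2.2487, V(4,4)=39.1047
Node (3,0) S=12.5619: V=(p*·-38.4282+(1−p*)·-45.7142)/1.28=-30.4146; Δ=(-38.4282−-45.7142)/(16.5818−9.2958)=1.0000; B=V−Δ·S=-42.9766
Node (3,1) S=22.4078: V=(p*·-25.4317+(1−p*)·-38.4282)/1.28=-20.5688; Δ=(-25.4317−-38.4282)/(29.5783−16.5818)=1.0000; B=V−Δ·S=-42.9766
Node (3,2) S=39.9707: V=(p*·-2.2487+(1−p*)·-25.4317)/1.28=-3.0059; Δ=(-2.2487−-25.4317)/(52.7613−29.5783)=1.0000; B=V−Δ·S=-42.9766
Node (3,3) S=71.2990: V=(p*·39.1047+(1−p*)·-2.2487)/1.28=28.3224; Δ=(39.1047−-2.2487)/(94.1147−52.7613)=1.0000; B=V−Δ·S=-42.9766
Node (2,0) S=16.9756: V=(p*·-20.5688+(1−p*)·-30.4146)/1.28=-16.5998; Δ=(-20.5688−-30.4146)/(22.4078−12.5619)=1.0000; B=V−Δ·S=-33.5754
Node (2,1) S=30.2808: V=(p*·-3.0059+(1−p*)·-20.5688)/1.28=-3.2946; Δ=(-3.0059−-20.5688)/(39.9707−22.4078)=1.0000; B=V−Δ·S=-33.5754
Node (2,2) S=54.0144: V=(p*·28.3224+(1−p*)·-3.0059)/1.28=20.4390; Δ=(28.3224−-3.0059)/(71.2990−39.9707)=1.0000; B=V−Δ·S=-33.5754
Node (1,0) S=22.9400: V=(p*·-3.2946+(1−p*)·-16.5998)/1.28=-3.2908; Δ=(-3.2946−-16.5998)/(30.2808−16.9756)=1.0000; B=V−Δ·S=-26.2308
Node (1,1) S=40.9200: V=(p*·20.4390+(1−p*)·-3.2946)/1.28=14.6892; Δ=(20.4390−-3.2946)/(54.0144−30.2808)=1.0000; B=V−Δ·S=-26.2308
Node (0,0) S=31.0000: V=(p*·14.6892+(1−p*)·-3.2908)/1.28=10.5072; Δ=(14.6892−-3.2908)/(40.9200−22.9400)=1.0000; B=V−Δ·S=-20.4928
Self-financing check: at every node Δ·S+B equals the discounted successor values.

(0,0): Delta=1.0000 Bond=-20.4928
(1,0): Delta=1.0000 Bond=-26.2308
(1,1): Delta=1.0000 Bond=-26.2308
(2,0): Delta=1.0000 Bond=-33.5754
(2,1): Delta=1.0000 Bond=-33.5754
(2,2): Delta=1.0000 Bond=-33.5754
(3,0): Delta=1.0000 Bond=-42.9766
(3,1): Delta=1.0000 Bond=-42.9766
(3,2): Delta=1.0000 Bond=-42.9766
(3,3): Delta=1.0000 Bond=-42.9766
V0=10.5072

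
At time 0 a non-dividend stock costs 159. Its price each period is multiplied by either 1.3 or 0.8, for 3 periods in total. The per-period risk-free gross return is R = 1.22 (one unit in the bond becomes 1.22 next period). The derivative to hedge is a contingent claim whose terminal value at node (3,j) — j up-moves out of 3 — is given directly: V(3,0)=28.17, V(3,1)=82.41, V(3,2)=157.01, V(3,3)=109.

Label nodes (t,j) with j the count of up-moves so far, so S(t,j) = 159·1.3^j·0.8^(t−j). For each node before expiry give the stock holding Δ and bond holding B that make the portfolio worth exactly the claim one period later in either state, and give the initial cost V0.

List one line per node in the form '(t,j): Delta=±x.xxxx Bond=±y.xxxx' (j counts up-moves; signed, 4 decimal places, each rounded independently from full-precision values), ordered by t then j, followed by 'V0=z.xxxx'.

The replicating-portfolio and risk-neutral prices coincide; use p* = (1.22−0.8)/(1.3−0.8) = 0.8400 for the latter.
Terminal payoffs: V(3,0)=28.1700, V(3,1)=82.4100, V(3,2)=157.0100, V(3,3)=109.0000
  t=2,j=0: stock 101.7600 → up 132.2880 (V=82.4100), down 81.4080 (V=28.1700). Price 60.4357; hedge Δ=1.0660, bond B=-48.0443.
  t=2,j=1: stock 165.3600 → up 214.9680 (V=157.0100), down 132.2880 (V=82.4100). Price 118.9131; hedge Δ=0.9023, bond B=-30.2869.
  t=2,j=2: stock 268.7100 → up 349.3230 (V=109.0000), down 214.9680 (V=157.0100). Price 95.6407; hedge Δ=-0.3573, bond B=191.6607.
  t=1,j=0: stock 127.2000 → up 165.3600 (V=118.9131), down 101.7600 (V=60.4357). Price 89.8006; hedge Δ=0.9195, bond B=-27.1542.
  t=1,j=1: stock 206.7000 → up 268.7100 (V=95.6407), down 165.3600 (V=118.9131). Price 81.4461; hedge Δ=-0.2252, bond B=127.9910.
  t=0,j=0: stock 159.0000 → up 206.7000 (V=81.4461), down 127.2000 (V=89.8006). Price 67.8548; hedge Δ=-0.1051, bond B=84.5638.
Each (Δ,B) replicates both successor values, so the strategy is self-financing and V0 is arbitrage-free.

(0,0): Delta=-0.1051 Bond=84.5638
(1,0): Delta=0.9195 Bond=-27.1542
(1,1): Delta=-0.2252 Bond=127.9910
(2,0): Delta=1.0660 Bond=-48.0443
(2,1): Delta=0.9023 Bond=-30.2869
(2,2): Delta=-0.3573 Bond=191.6607
V0=67.8548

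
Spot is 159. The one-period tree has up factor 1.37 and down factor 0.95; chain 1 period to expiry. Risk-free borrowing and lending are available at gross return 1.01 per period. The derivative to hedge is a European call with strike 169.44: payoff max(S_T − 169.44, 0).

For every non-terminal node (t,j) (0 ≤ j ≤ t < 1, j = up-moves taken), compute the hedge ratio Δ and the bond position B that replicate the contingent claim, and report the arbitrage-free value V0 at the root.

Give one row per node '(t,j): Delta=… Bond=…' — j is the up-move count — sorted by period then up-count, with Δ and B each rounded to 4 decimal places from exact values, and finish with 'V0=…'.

Risk-neutral probability p* = (R−d)/(u−d) = (1.01−0.95)/(1.37−0.95) = 0.1429.
At expiry t=1: V(1,0)=0.0000, V(1,1)=48.3900
(0,0): S=159.0000. Δ = (V_up−V_dn)/(S_up−S_dn) = (48.3900−0.0000)/(217.8300−151.0500) = 0.7246. V = [p*·48.3900 + (1−p*)·0.0000]/1.01 = 6.8444. B = V − Δ·S = -108.3699.
Check: Δ(0,0)·S0 + B(0,0) = 6.8444 = V0.

(0,0): Delta=0.7246 Bond=-108.3699
V0=6.8444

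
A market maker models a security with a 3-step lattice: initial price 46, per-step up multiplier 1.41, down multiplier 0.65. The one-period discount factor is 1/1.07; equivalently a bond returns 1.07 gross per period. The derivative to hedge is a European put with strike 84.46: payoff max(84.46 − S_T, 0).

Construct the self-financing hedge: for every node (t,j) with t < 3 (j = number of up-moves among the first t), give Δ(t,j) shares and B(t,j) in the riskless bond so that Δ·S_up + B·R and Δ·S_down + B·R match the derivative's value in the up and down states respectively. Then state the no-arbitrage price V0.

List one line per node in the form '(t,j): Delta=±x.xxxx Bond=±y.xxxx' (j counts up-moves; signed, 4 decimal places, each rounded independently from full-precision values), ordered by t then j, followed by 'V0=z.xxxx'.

(0,0): Delta=-0.6605 Bond=59.4589
(1,0): Delta=-1.0000 Bond=73.7706
(1,1): Delta=-0.5339 Bond=55.4047
(2,0): Delta=-1.0000 Bond=78.9346
(2,1): Delta=-1.0000 Bond=78.9346
(2,2): Delta=-0.3599 Bond=43.3747
V0=29.0737

Since d<R<u, set p* = (R−d)/(u−d) = 0.5526; price each node as the discounted p*-expectation of its children.
At expiry t=3: V(3,0)=71.8272, V(3,1)=57.0566, V(3,2)=25.0158, V(3,3)=0.0000
Node (2,0) S=19.4350: V=(p*·57.0566+(1−p*)·71.8272)/1.07=59.4996; Δ=(57.0566−71.8272)/(27.4034−12.6328)=-1.0000; B=V−Δ·S=78.9346
Node (2,1) S=42.1590: V=(p*·25.0158+(1−p*)·57.0566)/1.07=36.7756; Δ=(25.0158−57.0566)/(59.4442−27.4033)=-1.0000; B=V−Δ·S=78.9346
Node (2,2) S=91.4526: V=(p*·0.0000+(1−p*)·25.0158)/1.07=10.4591; Δ=(0.0000−25.0158)/(128.9482−59.4442)=-0.3599; B=V−Δ·S=43.3747
Node (1,0) S=29.9000: V=(p*·36.7756+(1−p*)·59.4996)/1.07=43.8706; Δ=(36.7756−59.4996)/(42.1590−19.4350)=-1.0000; B=V−Δ·S=73.7706
Node (1,1) S=64.8600: V=(p*·10.4591+(1−p*)·36.7756)/1.07=20.7778; Δ=(10.4591−36.7756)/(91.4526−42.1590)=-0.5339; B=V−Δ·S=55.4047
Node (0,0) S=46.0000: V=(p*·20.7778+(1−p*)·43.8706)/1.07=29.0737; Δ=(20.7778−43.8706)/(64.8600−29.9000)=-0.6605; B=V−Δ·S=59.4589
Root portfolio cost Δ·46+B reproduces V0=29.0737.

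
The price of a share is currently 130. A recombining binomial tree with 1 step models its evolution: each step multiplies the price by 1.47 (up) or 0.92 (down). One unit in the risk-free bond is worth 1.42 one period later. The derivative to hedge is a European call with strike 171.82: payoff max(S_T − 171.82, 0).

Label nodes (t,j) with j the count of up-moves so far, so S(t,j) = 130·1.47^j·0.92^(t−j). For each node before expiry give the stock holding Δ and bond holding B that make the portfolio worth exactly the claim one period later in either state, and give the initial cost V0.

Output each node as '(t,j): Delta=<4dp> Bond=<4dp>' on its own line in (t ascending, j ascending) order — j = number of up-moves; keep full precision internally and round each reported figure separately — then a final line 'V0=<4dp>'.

(0,0): Delta=0.2697 Bond=-22.7114
V0=12.3431

No-arbitrage ⇒ martingale measure with p* = (R−d)/(u−d) = 0.9091.
Terminal payoffs: V(1,0)=0.0000, V(1,1)=19.2800
(0,0): S=130.0000. Δ = (V_up−V_dn)/(S_up−S_dn) = (19.2800−0.0000)/(191.1000−119.6000) = 0.2697. V = [p*·19.2800 + (1−p*)·0.0000]/1.42 = 12.3431. B = V − Δ·S = -22.7114.
Self-financing check: at every node Δ·S+B equals the discounted successor values.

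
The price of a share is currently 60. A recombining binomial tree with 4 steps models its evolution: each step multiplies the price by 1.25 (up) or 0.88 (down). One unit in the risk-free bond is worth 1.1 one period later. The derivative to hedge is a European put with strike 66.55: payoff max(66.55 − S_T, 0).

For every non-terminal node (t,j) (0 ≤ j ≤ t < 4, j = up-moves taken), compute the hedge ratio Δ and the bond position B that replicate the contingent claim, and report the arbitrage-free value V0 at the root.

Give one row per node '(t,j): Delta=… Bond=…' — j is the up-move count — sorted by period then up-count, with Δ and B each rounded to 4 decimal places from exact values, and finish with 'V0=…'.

(0,0): Delta=-0.1873 Bond=13.4733
(1,0): Delta=-0.4201 Bond=27.1109
(1,1): Delta=-0.0756 Bond=6.4409
(2,0): Delta=-0.8098 Bond=47.9291
(2,1): Delta=-0.2330 Bond=17.4763
(2,2): Delta=0.0000 Bond=0.0000
(3,0): Delta=-1.0000 Bond=60.5000
(3,1): Delta=-0.7185 Bond=47.4189
(3,2): Delta=0.0000 Bond=0.0000
(3,3): Delta=0.0000 Bond=0.0000
V0=2.2351

Since d<R<u, set p* = (R−d)/(u−d) = 0.5946; price each node as the discounted p*-expectation of its children.
Terminal payoffs: V(4,0)=30.5683, V(4,1)=15.4396, V(4,2)=0.0000, V(4,3)=0.0000, V(4,4)=0.0000
(3,0): S=40.8883. Δ = (V_up−V_dn)/(S_up−S_dn) = (15.4396−30.5683)/(51.1104−35.9817) = -1.0000. V = [p*·15.4396 + (1−p*)·30.5683]/1.1 = 19.6117. B = V − Δ·S = 60.5000.
(3,1): S=58.0800. Δ = (V_up−V_dn)/(S_up−S_dn) = (0.0000−15.4396)/(72.6000−51.1104) = -0.7185. V = [p*·0.0000 + (1−p*)·15.4396]/1.1 = 5.6903. B = V − Δ·S = 47.4189.
(3,2): S=82.5000. Δ = (V_up−V_dn)/(S_up−S_dn) = (0.0000−0.0000)/(103.1250−72.6000) = 0.0000. V = [p*·0.0000 + (1−p*)·0.0000]/1.1 = 0.0000. B = V − Δ·S = 0.0000.
(3,3): S=117.1875. Δ = (V_up−V_dn)/(S_up−S_dn) = (0.0000−0.0000)/(146.4844−103.1250) = 0.0000. V = [p*·0.0000 + (1−p*)·0.0000]/1.1 = 0.0000. B = V − Δ·S = 0.0000.
(2,0): S=46.4640. Δ = (V_up−V_dn)/(S_up−S_dn) = (5.6903−19.6117)/(58.0800−40.8883) = -0.8098. V = [p*·5.6903 + (1−p*)·19.6117]/1.1 = 10.3037. B = V − Δ·S = 47.9291.
(2,1): S=66.0000. Δ = (V_up−V_dn)/(S_up−S_dn) = (0.0000−5.6903)/(82.5000−58.0800) = -0.2330. V = [p*·0.0000 + (1−p*)·5.6903]/1.1 = 2.0972. B = V − Δ·S = 17.4763.
(2,2): S=93.7500. Δ = (V_up−V_dn)/(S_up−S_dn) = (0.0000−0.0000)/(117.1875−82.5000) = 0.0000. V = [p*·0.0000 + (1−p*)·0.0000]/1.1 = 0.0000. B = V − Δ·S = 0.0000.
(1,0): S=52.8000. Δ = (V_up−V_dn)/(S_up−S_dn) = (2.0972−10.3037)/(66.0000−46.4640) = -0.4201. V = [p*·2.0972 + (1−p*)·10.3037]/1.1 = 4.9310. B = V − Δ·S = 27.1109.
(1,1): S=75.0000. Δ = (V_up−V_dn)/(S_up−S_dn) = (0.0000−2.0972)/(93.7500−66.0000) = -0.0756. V = [p*·0.0000 + (1−p*)·2.0972]/1.1 = 0.7729. B = V − Δ·S = 6.4409.
(0,0): S=60.0000. Δ = (V_up−V_dn)/(S_up−S_dn) = (0.7729−4.9310)/(75.0000−52.8000) = -0.1873. V = [p*·0.7729 + (1−p*)·4.9310]/1.1 = 2.2351. B = V − Δ·S = 13.4733.
Each (Δ,B) replicates both successor values, so the strategy is self-financing and V0 is arbitrage-free.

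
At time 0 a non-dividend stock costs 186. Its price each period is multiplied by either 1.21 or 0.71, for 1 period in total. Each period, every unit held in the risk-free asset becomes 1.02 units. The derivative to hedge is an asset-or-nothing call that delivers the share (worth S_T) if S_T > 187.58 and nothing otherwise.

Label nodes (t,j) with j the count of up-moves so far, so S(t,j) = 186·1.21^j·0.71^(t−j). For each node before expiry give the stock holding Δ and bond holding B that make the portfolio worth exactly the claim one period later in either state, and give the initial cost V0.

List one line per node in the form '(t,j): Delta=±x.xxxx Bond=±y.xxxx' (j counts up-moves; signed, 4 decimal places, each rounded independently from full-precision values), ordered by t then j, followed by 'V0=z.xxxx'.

(0,0): Delta=2.4200 Bond=-313.3188
V0=136.8012

The replicating-portfolio and risk-neutral prices coincide; use p* = (1.02−0.71)/(1.21−0.71) = 0.6200 for the latter.
Payoff layer (t=1): V(1,0)=0.0000, V(1,1)=225.0600
(0,0): S=186.0000. Δ = (V_up−V_dn)/(S_up−S_dn) = (225.0600−0.0000)/(225.0600−132.0600) = 2.4200. V = [p*·225.0600 + (1−p*)·0.0000]/1.02 = 136.8012. B = V − Δ·S = -313.3188.
Self-financing check: at every node Δ·S+B equals the discounted successor values.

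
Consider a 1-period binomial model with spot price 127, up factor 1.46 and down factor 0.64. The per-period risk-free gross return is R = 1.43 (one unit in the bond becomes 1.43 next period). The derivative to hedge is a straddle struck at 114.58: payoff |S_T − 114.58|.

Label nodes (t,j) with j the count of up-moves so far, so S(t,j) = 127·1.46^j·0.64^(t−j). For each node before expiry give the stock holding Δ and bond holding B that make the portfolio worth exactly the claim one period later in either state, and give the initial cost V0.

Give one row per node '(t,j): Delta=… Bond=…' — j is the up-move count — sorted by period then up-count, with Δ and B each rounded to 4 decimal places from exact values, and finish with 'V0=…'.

(0,0): Delta=0.3605 Bond=2.7975
V0=48.5780

Risk-neutral probability p* = (R−d)/(u−d) = (1.43−0.64)/(1.46−0.64) = 0.9634.
At expiry t=1: V(1,0)=33.3000, V(1,1)=70.8400
Node (0,0) S=127.0000: V=(p*·70.8400+(1−p*)·33.3000)/1.43=48.5780; Δ=(70.8400−33.3000)/(185.4200−81.2800)=0.3605; B=V−Δ·S=2.7975
Each (Δ,B) replicates both successor values, so the strategy is self-financing and V0 is arbitrage-free.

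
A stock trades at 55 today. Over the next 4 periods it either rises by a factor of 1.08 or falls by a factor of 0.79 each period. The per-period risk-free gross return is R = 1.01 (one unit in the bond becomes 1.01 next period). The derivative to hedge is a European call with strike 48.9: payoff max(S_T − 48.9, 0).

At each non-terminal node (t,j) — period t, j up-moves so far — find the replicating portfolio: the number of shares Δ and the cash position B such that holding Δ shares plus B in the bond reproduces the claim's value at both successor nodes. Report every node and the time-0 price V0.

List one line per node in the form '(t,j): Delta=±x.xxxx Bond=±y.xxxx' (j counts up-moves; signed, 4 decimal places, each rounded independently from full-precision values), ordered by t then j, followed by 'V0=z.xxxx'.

(0,0): Delta=0.6818 Bond=-26.8815
(1,0): Delta=0.2612 Bond=-8.8780
(1,1): Delta=0.7796 Bond=-32.9642
(2,0): Delta=0.0000 Bond=0.0000
(2,1): Delta=0.3220 Bond=-11.8199
(2,2): Delta=0.8861 Bond=-40.1265
(3,0): Delta=0.0000 Bond=0.0000
(3,1): Delta=0.0000 Bond=0.0000
(3,2): Delta=0.3970 Bond=-15.7366
(3,3): Delta=1.0000 Bond=-48.4158
V0=10.6156

Under the risk-neutral measure, an up-move has probability p* = (R−d)/(u−d) = 0.7586 and values discount at R = 1.01.
Terminal payoffs: V(4,0)=0.0000, V(4,1)=0.0000, V(4,2)=0.0000, V(4,3)=5.8345, V(4,4)=25.9269
Node (3,0) S=27.1171: V=(p*·0.0000+(1−p*)·0.0000)/1.01=0.0000; Δ=(0.0000−0.0000)/(29.2865−21.4225)=0.0000; B=V−Δ·S=0.0000
Node (3,1) S=37.0715: V=(p*·0.0000+(1−p*)·0.0000)/1.01=0.0000; Δ=(0.0000−0.0000)/(40.0373−29.2865)=0.0000; B=V−Δ·S=0.0000
Node (3,2) S=50.6801: V=(p*·5.8345+(1−p*)·0.0000)/1.01=4.3823; Δ=(5.8345−0.0000)/(54.7345−40.0373)=0.3970; B=V−Δ·S=-15.7366
Node (3,3) S=69.2842: V=(p*·25.9269+(1−p*)·5.8345)/1.01=20.8683; Δ=(25.9269−5.8345)/(74.8269−54.7345)=1.0000; B=V−Δ·S=-48.4158
Node (2,0) S=34.3255: V=(p*·0.0000+(1−p*)·0.0000)/1.01=0.0000; Δ=(0.0000−0.0000)/(37.0715−27.1171)=0.0000; B=V−Δ·S=0.0000
Node (2,1) S=46.9260: V=(p*·4.3823+(1−p*)·0.0000)/1.01=3.2916; Δ=(4.3823−0.0000)/(50.6801−37.0715)=0.3220; B=V−Δ·S=-11.8199
Node (2,2) S=64.1520: V=(p*·20.8683+(1−p*)·4.3823)/1.01=16.7217; Δ=(20.8683−4.3823)/(69.2842−50.6801)=0.8861; B=V−Δ·S=-40.1265
Node (1,0) S=43.4500: V=(p*·3.2916+(1−p*)·0.0000)/1.01=2.4724; Δ=(3.2916−0.0000)/(46.9260−34.3255)=0.2612; B=V−Δ·S=-8.8780
Node (1,1) S=59.4000: V=(p*·16.7217+(1−p*)·3.2916)/1.01=13.3465; Δ=(16.7217−3.2916)/(64.1520−46.9260)=0.7796; B=V−Δ·S=-32.9642
Node (0,0) S=55.0000: V=(p*·13.3465+(1−p*)·2.4724)/1.01=10.6156; Δ=(13.3465−2.4724)/(59.4000−43.4500)=0.6818; B=V−Δ·S=-26.8815
Check: Δ(0,0)·S0 + B(0,0) = 10.6156 = V0.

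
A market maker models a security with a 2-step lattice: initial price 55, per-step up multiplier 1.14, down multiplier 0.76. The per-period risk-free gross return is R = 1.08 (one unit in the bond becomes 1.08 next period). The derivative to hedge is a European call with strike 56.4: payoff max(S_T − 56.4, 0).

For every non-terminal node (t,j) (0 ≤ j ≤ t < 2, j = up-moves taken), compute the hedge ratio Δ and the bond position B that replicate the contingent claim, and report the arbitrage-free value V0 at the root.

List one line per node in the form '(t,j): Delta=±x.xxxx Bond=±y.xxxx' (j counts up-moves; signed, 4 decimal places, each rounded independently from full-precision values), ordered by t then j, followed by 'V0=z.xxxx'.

(0,0): Delta=0.5625 Bond=-21.7717
(1,0): Delta=0.0000 Bond=0.0000
(1,1): Delta=0.6328 Bond=-27.9222
V0=9.1670

Since d<R<u, set p* = (R−d)/(u−d) = 0.8421; price each node as the discounted p*-expectation of its children.
Terminal values V(2,·): V(2,0)=0.0000, V(2,1)=0.0000, V(2,2)=15.0780
  t=1,j=0: stock 41.8000 → up 47.6520 (V=0.0000), down 31.7680 (V=0.0000). Price 0.0000; hedge Δ=0.0000, bond B=0.0000.
  t=1,j=1: stock 62.7000 → up 71.4780 (V=15.0780), down 47.6520 (V=0.0000). Price 11.7567; hedge Δ=0.6328, bond B=-27.9222.
  t=0,j=0: stock 55.0000 → up 62.7000 (V=11.7567), down 41.8000 (V=0.0000). Price 9.1670; hedge Δ=0.5625, bond B=-21.7717.
Check: Δ(0,0)·S0 + B(0,0) = 9.1670 = V0.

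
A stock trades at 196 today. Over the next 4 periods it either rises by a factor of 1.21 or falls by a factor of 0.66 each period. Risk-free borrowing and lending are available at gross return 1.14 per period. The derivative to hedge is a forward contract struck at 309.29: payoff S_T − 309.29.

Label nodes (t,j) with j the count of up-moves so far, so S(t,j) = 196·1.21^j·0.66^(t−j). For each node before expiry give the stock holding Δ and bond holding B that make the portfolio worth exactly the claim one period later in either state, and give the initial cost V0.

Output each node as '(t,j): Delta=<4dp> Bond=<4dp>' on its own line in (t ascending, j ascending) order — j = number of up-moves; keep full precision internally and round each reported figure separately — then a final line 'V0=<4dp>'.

(0,0): Delta=1.0000 Bond=-183.1245
(1,0): Delta=1.0000 Bond=-208.7619
(1,1): Delta=1.0000 Bond=-208.7619
(2,0): Delta=1.0000 Bond=-237.9886
(2,1): Delta=1.0000 Bond=-237.9886
(2,2): Delta=1.0000 Bond=-237.9886
(3,0): Delta=1.0000 Bond=-271.3070
(3,1): Delta=1.0000 Bond=-271.3070
(3,2): Delta=1.0000 Bond=-271.3070
(3,3): Delta=1.0000 Bond=-271.3070
V0=12.8755

No-arbitrage ⇒ martingale measure with p* = (R−d)/(u−d) = 0.8727.
At expiry t=4: V(4,0)=-272.0995, V(4,1)=-241.1074, V(4,2)=-184.2887, V(4,3)=-80.1209, V(4,4)=110.8534
(3,0): S=56.3492. Δ = (V_up−V_dn)/(S_up−S_dn) = (-241.1074−-272.0995)/(68.1826−37.1905) = 1.0000. V = [p*·-241.1074 + (1−p*)·-272.0995]/1.14 = -214.9578. B = V − Δ·S = -271.3070.
(3,1): S=103.3069. Δ = (V_up−V_dn)/(S_up−S_dn) = (-184.2887−-241.1074)/(125.0013−68.1826) = 1.0000. V = [p*·-184.2887 + (1−p*)·-241.1074]/1.14 = -168.0001. B = V − Δ·S = -271.3070.
(3,2): S=189.3960. Δ = (V_up−V_dn)/(S_up−S_dn) = (-80.1209−-184.2887)/(229.1691−125.0013) = 1.0000. V = [p*·-80.1209 + (1−p*)·-184.2887]/1.14 = -81.9110. B = V − Δ·S = -271.3070.
(3,3): S=347.2260. Δ = (V_up−V_dn)/(S_up−S_dn) = (110.8534−-80.1209)/(420.1434−229.1691) = 1.0000. V = [p*·110.8534 + (1−p*)·-80.1209]/1.14 = 75.9189. B = V − Δ·S = -271.3070.
(2,0): S=85.3776. Δ = (V_up−V_dn)/(S_up−S_dn) = (-168.0001−-214.9578)/(103.3069−56.3492) = 1.0000. V = [p*·-168.0001 + (1−p*)·-214.9578]/1.14 = -152.6110. B = V − Δ·S = -237.9886.
(2,1): S=156.5256. Δ = (V_up−V_dn)/(S_up−S_dn) = (-81.9110−-168.0001)/(189.3960−103.3069) = 1.0000. V = [p*·-81.9110 + (1−p*)·-168.0001]/1.14 = -81.4630. B = V − Δ·S = -237.9886.
(2,2): S=286.9636. Δ = (V_up−V_dn)/(S_up−S_dn) = (75.9189−-81.9110)/(347.2260−189.3960) = 1.0000. V = [p*·75.9189 + (1−p*)·-81.9110]/1.14 = 48.9750. B = V − Δ·S = -237.9886.
(1,0): S=129.3600. Δ = (V_up−V_dn)/(S_up−S_dn) = (-81.4630−-152.6110)/(156.5256−85.3776) = 1.0000. V = [p*·-81.4630 + (1−p*)·-152.6110]/1.14 = -79.4019. B = V − Δ·S = -208.7619.
(1,1): S=237.1600. Δ = (V_up−V_dn)/(S_up−S_dn) = (48.9750−-81.4630)/(286.9636−156.5256) = 1.0000. V = [p*·48.9750 + (1−p*)·-81.4630]/1.14 = 28.3981. B = V − Δ·S = -208.7619.
(0,0): S=196.0000. Δ = (V_up−V_dn)/(S_up−S_dn) = (28.3981−-79.4019)/(237.1600−129.3600) = 1.0000. V = [p*·28.3981 + (1−p*)·-79.4019]/1.14 = 12.8755. B = V − Δ·S = -183.1245.
The time-0 hedge costs 12.8755, which is the no-arbitrage price.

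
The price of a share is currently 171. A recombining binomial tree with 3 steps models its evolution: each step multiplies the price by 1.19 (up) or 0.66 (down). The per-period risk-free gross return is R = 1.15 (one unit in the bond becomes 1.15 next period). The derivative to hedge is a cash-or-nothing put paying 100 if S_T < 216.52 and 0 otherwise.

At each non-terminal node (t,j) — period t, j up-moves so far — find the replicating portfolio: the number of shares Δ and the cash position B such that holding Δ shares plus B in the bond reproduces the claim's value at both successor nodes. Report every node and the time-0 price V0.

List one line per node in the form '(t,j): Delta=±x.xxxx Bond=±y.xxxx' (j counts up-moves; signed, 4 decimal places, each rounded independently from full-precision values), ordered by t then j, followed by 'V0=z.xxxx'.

Since d<R<u, set p* = (R−d)/(u−d) = 0.9245; price each node as the discounted p*-expectation of its children.
At expiry t=3: V(3,0)=100.0000, V(3,1)=100.0000, V(3,2)=100.0000, V(3,3)=0.0000
Node (2,0) S=74.4876: V=(p*·100.0000+(1−p*)·100.0000)/1.15=86.9565; Δ=(100.0000−100.0000)/(88.6402−49.1618)=0.0000; B=V−Δ·S=86.9565
Node (2,1) S=134.3034: V=(p*·100.0000+(1−p*)·100.0000)/1.15=86.9565; Δ=(100.0000−100.0000)/(159.8210−88.6402)=0.0000; B=V−Δ·S=86.9565
Node (2,2) S=242.1531: V=(p*·0.0000+(1−p*)·100.0000)/1.15=6.5628; Δ=(0.0000−100.0000)/(288.1622−159.8210)=-0.7792; B=V−Δ·S=195.2420
Node (1,0) S=112.8600: V=(p*·86.9565+(1−p*)·86.9565)/1.15=75.6144; Δ=(86.9565−86.9565)/(134.3034−74.4876)=0.0000; B=V−Δ·S=75.6144
Node (1,1) S=203.4900: V=(p*·6.5628+(1−p*)·86.9565)/1.15=10.9828; Δ=(6.5628−86.9565)/(242.1531−134.3034)=-0.7454; B=V−Δ·S=162.6691
Node (0,0) S=171.0000: V=(p*·10.9828+(1−p*)·75.6144)/1.15=13.7919; Δ=(10.9828−75.6144)/(203.4900−112.8600)=-0.7131; B=V−Δ·S=135.7382
Root portfolio cost Δ·171+B reproduces V0=13.7919.

(0,0): Delta=-0.7131 Bond=135.7382
(1,0): Delta=0.0000 Bond=75.6144
(1,1): Delta=-0.7454 Bond=162.6691
(2,0): Delta=0.0000 Bond=86.9565
(2,1): Delta=0.0000 Bond=86.9565
(2,2): Delta=-0.7792 Bond=195.2420
V0=13.7919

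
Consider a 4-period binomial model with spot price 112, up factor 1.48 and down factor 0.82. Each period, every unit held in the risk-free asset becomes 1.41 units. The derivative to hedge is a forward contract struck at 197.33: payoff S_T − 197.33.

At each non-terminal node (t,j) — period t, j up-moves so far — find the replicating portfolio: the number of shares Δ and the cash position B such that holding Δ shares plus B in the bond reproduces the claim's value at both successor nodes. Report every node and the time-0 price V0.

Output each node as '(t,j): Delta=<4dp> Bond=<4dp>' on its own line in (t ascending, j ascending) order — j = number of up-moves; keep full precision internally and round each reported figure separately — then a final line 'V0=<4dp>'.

The replicating-portfolio and risk-neutral prices coincide; use p* = (1.41−0.82)/(1.48−0.82) = 0.8939 for the latter.
Terminal values V(4,·): V(4,0)=-146.6924, V(4,1)=-105.9352, V(4,2)=-32.3736, V(4,3)=100.3962, V(4,4)=340.0294
  t=3,j=0: stock 61.7532 → up 91.3948 (V=-105.9352), down 50.6376 (V=-146.6924). Price -78.1971; hedge Δ=1.0000, bond B=-139.9504.
  t=3,j=1: stock 111.4570 → up 164.9564 (V=-32.3736), down 91.3948 (V=-105.9352). Price -28.4933; hedge Δ=1.0000, bond B=-139.9504.
  t=3,j=2: stock 201.1663 → up 297.7262 (V=100.3962), down 164.9564 (V=-32.3736). Price 61.2160; hedge Δ=1.0000, bond B=-139.9504.
  t=3,j=3: stock 363.0807 → up 537.3594 (V=340.0294), down 297.7262 (V=100.3962). Price 223.1303; hedge Δ=1.0000, bond B=-139.9504.
  t=2,j=0: stock 75.3088 → up 111.4570 (V=-28.4933), down 61.7532 (V=-78.1971). Price -23.9468; hedge Δ=1.0000, bond B=-99.2556.
  t=2,j=1: stock 135.9232 → up 201.1663 (V=61.2160), down 111.4570 (V=-28.4933). Price 36.6676; hedge Δ=1.0000, bond B=-99.2556.
  t=2,j=2: stock 245.3248 → up 363.0807 (V=223.1303), down 201.1663 (V=61.2160). Price 146.0692; hedge Δ=1.0000, bond B=-99.2556.
  t=1,j=0: stock 91.8400 → up 135.9232 (V=36.6676), down 75.3088 (V=-23.9468). Price 21.4460; hedge Δ=1.0000, bond B=-70.3940.
  t=1,j=1: stock 165.7600 → up 245.3248 (V=146.0692), down 135.9232 (V=36.6676). Price 95.3660; hedge Δ=1.0000, bond B=-70.3940.
  t=0,j=0: stock 112.0000 → up 165.7600 (V=95.3660), down 91.8400 (V=21.4460). Price 62.0752; hedge Δ=1.0000, bond B=-49.9248.
The time-0 hedge costs 62.0752, which is the no-arbitrage price.

(0,0): Delta=1.0000 Bond=-49.9248
(1,0): Delta=1.0000 Bond=-70.3940
(1,1): Delta=1.0000 Bond=-70.3940
(2,0): Delta=1.0000 Bond=-99.2556
(2,1): Delta=1.0000 Bond=-99.2556
(2,2): Delta=1.0000 Bond=-99.2556
(3,0): Delta=1.0000 Bond=-139.9504
(3,1): Delta=1.0000 Bond=-139.9504
(3,2): Delta=1.0000 Bond=-139.9504
(3,3): Delta=1.0000 Bond=-139.9504
V0=62.0752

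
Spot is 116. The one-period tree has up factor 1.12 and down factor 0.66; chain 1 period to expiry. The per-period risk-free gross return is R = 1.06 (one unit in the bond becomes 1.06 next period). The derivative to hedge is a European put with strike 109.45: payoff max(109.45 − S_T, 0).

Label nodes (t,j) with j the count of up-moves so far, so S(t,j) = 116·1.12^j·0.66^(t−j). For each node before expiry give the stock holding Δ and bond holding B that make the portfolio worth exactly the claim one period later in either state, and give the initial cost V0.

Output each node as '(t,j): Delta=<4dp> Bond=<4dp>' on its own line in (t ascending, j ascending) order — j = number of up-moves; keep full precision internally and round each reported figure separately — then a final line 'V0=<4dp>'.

(0,0): Delta=-0.6164 Bond=75.5472
V0=4.0472

Under the risk-neutral measure, an up-move has probability p* = (R−d)/(u−d) = 0.8696 and values discount at R = 1.06.
Payoff layer (t=1): V(1,0)=32.8900, V(1,1)=0.0000
Node (0,0) S=116.0000: V=(p*·0.0000+(1−p*)·32.8900)/1.06=4.0472; Δ=(0.0000−32.8900)/(129.9200−76.5600)=-0.6164; B=V−Δ·S=75.5472
Each (Δ,B) replicates both successor values, so the strategy is self-financing and V0 is arbitrage-free.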